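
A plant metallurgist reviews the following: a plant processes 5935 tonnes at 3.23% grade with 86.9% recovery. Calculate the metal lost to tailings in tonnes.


25.1128 tonnes

Total metal in feed:
= 5935 * 3.23 / 100 = 191.7005 tonnes
Metal recovered:
= 191.7005 * 86.9 / 100 = 166.5877345 tonnes
Metal lost to tailings:
= 191.7005 - 166.5877345
= 25.1128 tonnes


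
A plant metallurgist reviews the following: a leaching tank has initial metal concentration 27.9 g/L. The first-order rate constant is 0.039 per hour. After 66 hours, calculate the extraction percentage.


Compute the exponent:
-k * t = -0.039 * 66 = -2.574
Remaining concentration:
C = 27.9 * exp(-2.574)
= 27.9 * 0.07623001471
= 2.12681741 g/L
Extracted = 27.9 - 2.12681741 = 25.77318259 g/L
Extraction % = 25.77318259 / 27.9 * 100
= 92.377%

92.377%


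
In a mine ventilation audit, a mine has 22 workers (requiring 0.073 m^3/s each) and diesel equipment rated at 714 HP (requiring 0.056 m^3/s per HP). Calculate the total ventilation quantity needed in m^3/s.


41.59 m^3/s

Airflow for workers:
Q_people = 22 * 0.073 = 1.606 m^3/s
Airflow for diesel equipment:
Q_diesel = 714 * 0.056 = 39.984 m^3/s
Total ventilation:
Q_total = 1.606 + 39.984
= 41.59 m^3/s


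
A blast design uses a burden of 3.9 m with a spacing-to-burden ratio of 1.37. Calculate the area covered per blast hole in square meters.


20.8377 m^2

First, find the spacing:
Spacing = burden * ratio = 3.9 * 1.37
= 5.343 m
Then, calculate the area:
Area = burden * spacing = 3.9 * 5.343
= 20.8377 m^2


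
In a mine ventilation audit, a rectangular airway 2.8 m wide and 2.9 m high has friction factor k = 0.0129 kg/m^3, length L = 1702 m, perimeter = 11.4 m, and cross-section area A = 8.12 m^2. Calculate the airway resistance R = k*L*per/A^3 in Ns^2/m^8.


Compute the numerator:
k * L * per = 0.0129 * 1702 * 11.4
= 250.29612
Compute the denominator:
A^3 = 8.12^3 = 535.387328
Resistance:
R = 250.29612 / 535.387328
= 0.4675 Ns^2/m^8

0.4675 Ns^2/m^8


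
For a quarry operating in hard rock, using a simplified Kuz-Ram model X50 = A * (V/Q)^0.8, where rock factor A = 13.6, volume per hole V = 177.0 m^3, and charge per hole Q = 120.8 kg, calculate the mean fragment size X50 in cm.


Compute V/Q:
V/Q = 177.0 / 120.8 = 1.465231788
Raise to the power 0.8:
(V/Q)^0.8 = 1.465231788^0.8 = 1.357453825
Multiply by A:
X50 = 13.6 * 1.357453825
= 18.4614 cm

18.4614 cm


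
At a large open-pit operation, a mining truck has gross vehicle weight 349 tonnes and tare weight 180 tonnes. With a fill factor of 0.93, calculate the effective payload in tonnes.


157.17 tonnes

Maximum payload = gross - tare
= 349 - 180 = 169 tonnes
Effective payload = max payload * fill factor
= 169 * 0.93
= 157.17 tonnes


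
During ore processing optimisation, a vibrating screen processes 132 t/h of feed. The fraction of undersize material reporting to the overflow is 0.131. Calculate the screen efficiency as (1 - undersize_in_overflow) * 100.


86.9%

Screen efficiency = (1 - fraction of undersize in overflow) * 100
= (1 - 0.131) * 100
= 0.869 * 100
= 86.9%


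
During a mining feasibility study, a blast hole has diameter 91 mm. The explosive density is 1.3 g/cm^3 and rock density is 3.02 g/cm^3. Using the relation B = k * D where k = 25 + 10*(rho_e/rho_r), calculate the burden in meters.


2.6667 m

First, compute k:
rho_e / rho_r = 1.3 / 3.02 = 0.4304635762
k = 25 + 10 * 0.4304635762 = 29.30463576
Then, compute burden:
B = k * D / 1000 = 29.30463576 * 91 / 1000
= 2666.721854 / 1000
= 2.6667 m


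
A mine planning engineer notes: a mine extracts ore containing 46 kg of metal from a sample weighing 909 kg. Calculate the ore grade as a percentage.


Ore grade = (metal mass / ore mass) * 100
= (46 / 909) * 100
= 0.05060506051 * 100
= 5.0605%

5.0605%


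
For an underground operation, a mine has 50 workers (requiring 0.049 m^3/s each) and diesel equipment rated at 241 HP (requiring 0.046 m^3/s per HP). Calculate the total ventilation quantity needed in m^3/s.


Airflow for workers:
Q_people = 50 * 0.049 = 2.45 m^3/s
Airflow for diesel equipment:
Q_diesel = 241 * 0.046 = 11.086 m^3/s
Total ventilation:
Q_total = 2.45 + 11.086
= 13.536 m^3/s

13.536 m^3/s


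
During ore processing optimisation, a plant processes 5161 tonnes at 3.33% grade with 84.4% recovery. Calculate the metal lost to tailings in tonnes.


26.8104 tonnes

Total metal in feed:
= 5161 * 3.33 / 100 = 171.8613 tonnes
Metal recovered:
= 171.8613 * 84.4 / 100 = 145.0509372 tonnes
Metal lost to tailings:
= 171.8613 - 145.0509372
= 26.8104 tonnes


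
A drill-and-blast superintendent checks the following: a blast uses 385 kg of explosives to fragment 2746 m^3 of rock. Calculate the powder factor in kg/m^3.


Powder factor = explosive mass / rock volume
= 385 / 2746
= 0.1402 kg/m^3

0.1402 kg/m^3


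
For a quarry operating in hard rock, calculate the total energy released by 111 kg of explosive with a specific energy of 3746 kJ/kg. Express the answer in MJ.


Energy = mass * specific_energy / 1000
= 111 * 3746 / 1000
= 415806 / 1000
= 415.806 MJ

415.806 MJ


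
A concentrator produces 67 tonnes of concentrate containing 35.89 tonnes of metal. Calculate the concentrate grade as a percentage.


53.5672%

Grade = (metal in concentrate / concentrate mass) * 100
= (35.89 / 67) * 100
= 0.5356716418 * 100
= 53.5672%


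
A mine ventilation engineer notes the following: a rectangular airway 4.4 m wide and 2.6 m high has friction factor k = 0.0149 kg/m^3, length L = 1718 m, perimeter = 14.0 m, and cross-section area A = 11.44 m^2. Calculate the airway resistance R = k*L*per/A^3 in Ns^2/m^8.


Compute the numerator:
k * L * per = 0.0149 * 1718 * 14.0
= 358.3748
Compute the denominator:
A^3 = 11.44^3 = 1497.193984
Resistance:
R = 358.3748 / 1497.193984
= 0.2394 Ns^2/m^8

0.2394 Ns^2/m^8


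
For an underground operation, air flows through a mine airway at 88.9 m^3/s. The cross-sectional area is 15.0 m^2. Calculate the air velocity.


5.9267 m/s

Velocity = flow rate / cross-sectional area
= 88.9 / 15.0
= 5.9267 m/s


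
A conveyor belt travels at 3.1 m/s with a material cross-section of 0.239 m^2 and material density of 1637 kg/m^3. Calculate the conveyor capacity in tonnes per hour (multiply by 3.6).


4366.2719 t/h

Volumetric flow = speed * area
= 3.1 * 0.239 = 0.7409 m^3/s
Mass flow = volumetric * density
= 0.7409 * 1637 = 1212.8533 kg/s
Convert to t/h: multiply by 3.6
Capacity = 1212.8533 * 3.6
= 4366.2719 t/h


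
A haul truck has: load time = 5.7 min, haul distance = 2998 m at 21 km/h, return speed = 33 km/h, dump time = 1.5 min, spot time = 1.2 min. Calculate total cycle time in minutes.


22.4166 min

Convert haul speed to m/min: 21 * 1000/60 = 350 m/min
Haul time = 2998 / 350 = 8.565714286 min
Convert return speed to m/min: 33 * 1000/60 = 550 m/min
Return time = 2998 / 550 = 5.450909091 min
Total cycle time:
= 5.7 + 8.565714286 + 1.5 + 5.450909091 + 1.2
= 22.4166 min


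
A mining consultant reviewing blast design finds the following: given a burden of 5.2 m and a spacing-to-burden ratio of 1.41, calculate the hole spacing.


Spacing = burden * ratio
= 5.2 * 1.41
= 7.332 m

7.332 m


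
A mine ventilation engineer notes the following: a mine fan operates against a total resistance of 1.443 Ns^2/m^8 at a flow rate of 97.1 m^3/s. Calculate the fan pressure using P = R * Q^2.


13605.1956 Pa

Compute Q^2:
Q^2 = 97.1^2 = 9428.41
Compute pressure:
P = R * Q^2 = 1.443 * 9428.41
= 13605.1956 Pa


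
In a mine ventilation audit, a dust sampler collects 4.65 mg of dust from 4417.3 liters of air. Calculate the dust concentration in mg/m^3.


Convert liters to m^3: 1 m^3 = 1000 L
Concentration = mass / volume * 1000
= 4.65 / 4417.3 * 1000
= 0.001052679238 * 1000
= 1.0527 mg/m^3

1.0527 mg/m^3


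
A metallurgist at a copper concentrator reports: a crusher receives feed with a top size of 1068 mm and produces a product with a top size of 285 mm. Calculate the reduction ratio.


Reduction ratio = feed size / product size
= 1068 / 285
= 3.7474

3.7474


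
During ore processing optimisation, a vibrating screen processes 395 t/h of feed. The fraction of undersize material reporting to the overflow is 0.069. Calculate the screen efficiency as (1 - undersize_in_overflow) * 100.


Screen efficiency = (1 - fraction of undersize in overflow) * 100
= (1 - 0.069) * 100
= 0.931 * 100
= 93.1%

93.1%


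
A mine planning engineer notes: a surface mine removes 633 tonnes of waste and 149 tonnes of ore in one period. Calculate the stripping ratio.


Stripping ratio = waste tonnage / ore tonnage
= 633 / 149
= 4.2483

4.2483


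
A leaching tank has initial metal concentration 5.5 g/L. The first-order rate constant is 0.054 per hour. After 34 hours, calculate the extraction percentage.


84.0546%

Compute the exponent:
-k * t = -0.054 * 34 = -1.836
Remaining concentration:
C = 5.5 * exp(-1.836)
= 5.5 * 0.159453968
= 0.8769968243 g/L
Extracted = 5.5 - 0.8769968243 = 4.623003176 g/L
Extraction % = 4.623003176 / 5.5 * 100
= 84.0546%


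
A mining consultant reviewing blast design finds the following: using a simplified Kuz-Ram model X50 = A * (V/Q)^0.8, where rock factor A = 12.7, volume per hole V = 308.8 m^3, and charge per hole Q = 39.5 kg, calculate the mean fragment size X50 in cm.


Compute V/Q:
V/Q = 308.8 / 39.5 = 7.817721519
Raise to the power 0.8:
(V/Q)^0.8 = 7.817721519^0.8 = 5.181603255
Multiply by A:
X50 = 12.7 * 5.181603255
= 65.8064 cm

65.8064 cm


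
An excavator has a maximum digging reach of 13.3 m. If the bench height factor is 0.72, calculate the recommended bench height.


9.576 m

Bench height = reach * factor
= 13.3 * 0.72
= 9.576 m


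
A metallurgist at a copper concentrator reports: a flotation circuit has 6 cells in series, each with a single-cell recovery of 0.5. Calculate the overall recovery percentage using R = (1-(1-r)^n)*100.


Complement of single-cell recovery:
1 - r = 1 - 0.5 = 0.5
Raise to power n:
(1 - r)^6 = 0.5^6 = 0.015625
Overall recovery:
R = (1 - 0.015625) * 100
= 98.4375%

98.4375%


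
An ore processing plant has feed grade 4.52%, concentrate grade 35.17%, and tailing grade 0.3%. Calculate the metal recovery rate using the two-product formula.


94.1661%

Using the two-product formula:
R = 100 * c * (f - t) / (f * (c - t))
Numerator = 100 * 35.17 * (4.52 - 0.3)
= 100 * 35.17 * 4.22
= 14841.74
Denominator = 4.52 * (35.17 - 0.3)
= 4.52 * 34.87
= 157.6124
R = 14841.74 / 157.6124
= 94.1661%


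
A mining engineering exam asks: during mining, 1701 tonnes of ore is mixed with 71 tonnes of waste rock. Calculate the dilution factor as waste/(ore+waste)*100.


Total material = ore + waste
= 1701 + 71 = 1772 tonnes
Dilution = waste / total * 100
= 71 / 1772 * 100
= 0.04006772009 * 100
= 4.0068%

4.0068%


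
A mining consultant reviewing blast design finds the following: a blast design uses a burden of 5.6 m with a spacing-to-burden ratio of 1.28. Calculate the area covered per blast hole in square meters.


First, find the spacing:
Spacing = burden * ratio = 5.6 * 1.28
= 7.168 m
Then, calculate the area:
Area = burden * spacing = 5.6 * 7.168
= 40.1408 m^2

40.1408 m^2


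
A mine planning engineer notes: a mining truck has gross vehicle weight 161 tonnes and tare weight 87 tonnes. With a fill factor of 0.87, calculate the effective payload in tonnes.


Maximum payload = gross - tare
= 161 - 87 = 74 tonnes
Effective payload = max payload * fill factor
= 74 * 0.87
= 64.38 tonnes

64.38 tonnes


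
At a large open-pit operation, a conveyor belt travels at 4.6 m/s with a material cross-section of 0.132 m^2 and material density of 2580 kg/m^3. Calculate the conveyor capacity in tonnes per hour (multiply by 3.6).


5639.6736 t/h

Volumetric flow = speed * area
= 4.6 * 0.132 = 0.6072 m^3/s
Mass flow = volumetric * density
= 0.6072 * 2580 = 1566.576 kg/s
Convert to t/h: multiply by 3.6
Capacity = 1566.576 * 3.6
= 5639.6736 t/h


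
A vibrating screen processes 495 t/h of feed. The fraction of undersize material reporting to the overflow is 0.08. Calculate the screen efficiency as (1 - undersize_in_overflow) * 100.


92.0%

Screen efficiency = (1 - fraction of undersize in overflow) * 100
= (1 - 0.08) * 100
= 0.92 * 100
= 92.0%


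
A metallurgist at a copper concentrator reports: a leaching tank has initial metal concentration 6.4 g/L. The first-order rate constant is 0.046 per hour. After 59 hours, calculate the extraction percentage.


Compute the exponent:
-k * t = -0.046 * 59 = -2.714
Remaining concentration:
C = 6.4 * exp(-2.714)
= 6.4 * 0.06627119107
= 0.4241356229 g/L
Extracted = 6.4 - 0.4241356229 = 5.975864377 g/L
Extraction % = 5.975864377 / 6.4 * 100
= 93.3729%

93.3729%


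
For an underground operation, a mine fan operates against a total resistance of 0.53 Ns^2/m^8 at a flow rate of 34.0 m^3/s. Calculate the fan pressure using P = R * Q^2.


612.68 Pa

Compute Q^2:
Q^2 = 34.0^2 = 1156.0
Compute pressure:
P = R * Q^2 = 0.53 * 1156.0
= 612.68 Pa


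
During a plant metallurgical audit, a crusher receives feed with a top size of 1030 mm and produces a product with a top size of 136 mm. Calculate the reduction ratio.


Reduction ratio = feed size / product size
= 1030 / 136
= 7.5735

7.5735


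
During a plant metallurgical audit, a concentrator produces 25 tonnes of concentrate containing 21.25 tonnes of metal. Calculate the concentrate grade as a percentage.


85.0%

Grade = (metal in concentrate / concentrate mass) * 100
= (21.25 / 25) * 100
= 0.85 * 100
= 85.0%


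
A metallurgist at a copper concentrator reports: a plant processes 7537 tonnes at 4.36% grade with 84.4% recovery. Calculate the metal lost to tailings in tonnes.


Total metal in feed:
= 7537 * 4.36 / 100 = 328.6132 tonnes
Metal recovered:
= 328.6132 * 84.4 / 100 = 277.3495408 tonnes
Metal lost to tailings:
= 328.6132 - 277.3495408
= 51.2637 tonnes

51.2637 tonnes


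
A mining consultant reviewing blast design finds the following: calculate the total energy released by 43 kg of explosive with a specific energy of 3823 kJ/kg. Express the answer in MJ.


Energy = mass * specific_energy / 1000
= 43 * 3823 / 1000
= 164389 / 1000
= 164.389 MJ

164.389 MJ


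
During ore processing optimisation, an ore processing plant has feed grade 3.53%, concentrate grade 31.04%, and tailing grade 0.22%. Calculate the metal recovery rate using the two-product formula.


Using the two-product formula:
R = 100 * c * (f - t) / (f * (c - t))
Numerator = 100 * 31.04 * (3.53 - 0.22)
= 100 * 31.04 * 3.31
= 10274.24
Denominator = 3.53 * (31.04 - 0.22)
= 3.53 * 30.82
= 108.7946
R = 10274.24 / 108.7946
= 94.437%

94.437%


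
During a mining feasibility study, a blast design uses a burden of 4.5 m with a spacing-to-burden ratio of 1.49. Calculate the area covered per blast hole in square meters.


First, find the spacing:
Spacing = burden * ratio = 4.5 * 1.49
= 6.705 m
Then, calculate the area:
Area = burden * spacing = 4.5 * 6.705
= 30.1725 m^2

30.1725 m^2


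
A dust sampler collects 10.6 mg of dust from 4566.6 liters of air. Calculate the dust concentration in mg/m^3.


2.3212 mg/m^3

Convert liters to m^3: 1 m^3 = 1000 L
Concentration = mass / volume * 1000
= 10.6 / 4566.6 * 1000
= 0.002321201769 * 1000
= 2.3212 mg/m^3


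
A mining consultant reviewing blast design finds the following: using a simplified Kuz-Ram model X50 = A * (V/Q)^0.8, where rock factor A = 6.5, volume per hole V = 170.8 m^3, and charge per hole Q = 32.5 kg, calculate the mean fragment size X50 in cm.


24.513 cm

Compute V/Q:
V/Q = 170.8 / 32.5 = 5.255384615
Raise to the power 0.8:
(V/Q)^0.8 = 5.255384615^0.8 = 3.771235074
Multiply by A:
X50 = 6.5 * 3.771235074
= 24.513 cm


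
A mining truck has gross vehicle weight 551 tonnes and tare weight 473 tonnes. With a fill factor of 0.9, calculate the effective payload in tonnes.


Maximum payload = gross - tare
= 551 - 473 = 78 tonnes
Effective payload = max payload * fill factor
= 78 * 0.9
= 70.2 tonnes

70.2 tonnes


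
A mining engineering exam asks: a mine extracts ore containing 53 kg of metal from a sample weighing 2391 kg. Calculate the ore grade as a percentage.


Ore grade = (metal mass / ore mass) * 100
= (53 / 2391) * 100
= 0.02216645755 * 100
= 2.2166%

2.2166%


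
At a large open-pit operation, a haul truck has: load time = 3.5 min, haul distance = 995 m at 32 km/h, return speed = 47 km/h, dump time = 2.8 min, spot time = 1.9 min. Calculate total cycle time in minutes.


Convert haul speed to m/min: 32 * 1000/60 = 533.3333333 m/min
Haul time = 995 / 533.3333333 = 1.865625 min
Convert return speed to m/min: 47 * 1000/60 = 783.3333333 m/min
Return time = 995 / 783.3333333 = 1.270212766 min
Total cycle time:
= 3.5 + 1.865625 + 2.8 + 1.270212766 + 1.9
= 11.3358 min

11.3358 min


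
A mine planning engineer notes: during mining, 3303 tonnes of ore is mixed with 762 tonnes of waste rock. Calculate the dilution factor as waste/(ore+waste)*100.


Total material = ore + waste
= 3303 + 762 = 4065 tonnes
Dilution = waste / total * 100
= 762 / 4065 * 100
= 0.1874538745 * 100
= 18.7454%

18.7454%


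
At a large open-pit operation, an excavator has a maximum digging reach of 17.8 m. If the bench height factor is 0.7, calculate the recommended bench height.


Bench height = reach * factor
= 17.8 * 0.7
= 12.46 m

12.46 m


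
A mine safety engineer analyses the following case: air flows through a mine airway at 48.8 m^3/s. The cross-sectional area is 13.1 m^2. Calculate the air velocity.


3.7252 m/s

Velocity = flow rate / cross-sectional area
= 48.8 / 13.1
= 3.7252 m/s


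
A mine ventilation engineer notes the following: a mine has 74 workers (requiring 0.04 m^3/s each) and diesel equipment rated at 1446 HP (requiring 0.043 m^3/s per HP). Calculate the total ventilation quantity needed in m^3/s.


65.138 m^3/s

Airflow for workers:
Q_people = 74 * 0.04 = 2.96 m^3/s
Airflow for diesel equipment:
Q_diesel = 1446 * 0.043 = 62.178 m^3/s
Total ventilation:
Q_total = 2.96 + 62.178
= 65.138 m^3/s


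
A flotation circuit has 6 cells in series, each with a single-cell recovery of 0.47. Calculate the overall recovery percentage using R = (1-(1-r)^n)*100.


Complement of single-cell recovery:
1 - r = 1 - 0.47 = 0.53
Raise to power n:
(1 - r)^6 = 0.53^6 = 0.02216436113
Overall recovery:
R = (1 - 0.02216436113) * 100
= 97.7836%

97.7836%


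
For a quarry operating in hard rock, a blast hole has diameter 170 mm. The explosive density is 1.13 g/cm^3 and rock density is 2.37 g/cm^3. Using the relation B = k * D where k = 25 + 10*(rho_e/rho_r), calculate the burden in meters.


5.0605 m

First, compute k:
rho_e / rho_r = 1.13 / 2.37 = 0.4767932489
k = 25 + 10 * 0.4767932489 = 29.76793249
Then, compute burden:
B = k * D / 1000 = 29.76793249 * 170 / 1000
= 5060.548523 / 1000
= 5.0605 m


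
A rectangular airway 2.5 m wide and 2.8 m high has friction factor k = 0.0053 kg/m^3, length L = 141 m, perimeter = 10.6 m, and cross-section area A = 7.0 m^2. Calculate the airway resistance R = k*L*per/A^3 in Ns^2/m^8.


0.0231 Ns^2/m^8

Compute the numerator:
k * L * per = 0.0053 * 141 * 10.6
= 7.92138
Compute the denominator:
A^3 = 7.0^3 = 343
Resistance:
R = 7.92138 / 343
= 0.0231 Ns^2/m^8


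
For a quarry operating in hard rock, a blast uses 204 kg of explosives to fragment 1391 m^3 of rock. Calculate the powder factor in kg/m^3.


Powder factor = explosive mass / rock volume
= 204 / 1391
= 0.1467 kg/m^3

0.1467 kg/m^3


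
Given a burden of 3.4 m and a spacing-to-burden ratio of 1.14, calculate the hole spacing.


3.876 m

Spacing = burden * ratio
= 3.4 * 1.14
= 3.876 m


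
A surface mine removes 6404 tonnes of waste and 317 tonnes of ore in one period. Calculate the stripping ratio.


Stripping ratio = waste tonnage / ore tonnage
= 6404 / 317
= 20.2019

20.2019


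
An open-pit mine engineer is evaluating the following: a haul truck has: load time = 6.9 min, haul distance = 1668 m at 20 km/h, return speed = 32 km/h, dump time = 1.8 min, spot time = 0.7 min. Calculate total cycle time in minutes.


17.5315 min

Convert haul speed to m/min: 20 * 1000/60 = 333.3333333 m/min
Haul time = 1668 / 333.3333333 = 5.004 min
Convert return speed to m/min: 32 * 1000/60 = 533.3333333 m/min
Return time = 1668 / 533.3333333 = 3.1275 min
Total cycle time:
= 6.9 + 5.004 + 1.8 + 3.1275 + 0.7
= 17.5315 min


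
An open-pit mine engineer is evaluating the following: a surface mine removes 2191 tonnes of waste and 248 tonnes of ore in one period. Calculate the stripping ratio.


Stripping ratio = waste tonnage / ore tonnage
= 2191 / 248
= 8.8347

8.8347


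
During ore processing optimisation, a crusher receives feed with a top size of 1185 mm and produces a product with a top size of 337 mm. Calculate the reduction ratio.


3.5163

Reduction ratio = feed size / product size
= 1185 / 337
= 3.5163


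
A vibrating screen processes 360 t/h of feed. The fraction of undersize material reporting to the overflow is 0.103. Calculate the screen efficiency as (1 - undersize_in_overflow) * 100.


89.7%

Screen efficiency = (1 - fraction of undersize in overflow) * 100
= (1 - 0.103) * 100
= 0.897 * 100
= 89.7%


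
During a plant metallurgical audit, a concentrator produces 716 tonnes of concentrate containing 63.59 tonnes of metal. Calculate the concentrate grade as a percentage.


8.8813%

Grade = (metal in concentrate / concentrate mass) * 100
= (63.59 / 716) * 100
= 0.08881284916 * 100
= 8.8813%


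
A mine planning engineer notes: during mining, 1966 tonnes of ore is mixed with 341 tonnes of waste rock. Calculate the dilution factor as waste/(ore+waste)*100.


14.7811%

Total material = ore + waste
= 1966 + 341 = 2307 tonnes
Dilution = waste / total * 100
= 341 / 2307 * 100
= 0.14781101 * 100
= 14.7811%


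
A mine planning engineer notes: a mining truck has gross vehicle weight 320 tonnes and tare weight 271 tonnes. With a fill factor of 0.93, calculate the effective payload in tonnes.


45.57 tonnes

Maximum payload = gross - tare
= 320 - 271 = 49 tonnes
Effective payload = max payload * fill factor
= 49 * 0.93
= 45.57 tonnes


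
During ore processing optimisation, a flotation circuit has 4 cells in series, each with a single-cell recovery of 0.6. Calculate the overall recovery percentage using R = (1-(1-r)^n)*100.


97.44%

Complement of single-cell recovery:
1 - r = 1 - 0.6 = 0.4
Raise to power n:
(1 - r)^4 = 0.4^4 = 0.0256
Overall recovery:
R = (1 - 0.0256) * 100
= 97.44%


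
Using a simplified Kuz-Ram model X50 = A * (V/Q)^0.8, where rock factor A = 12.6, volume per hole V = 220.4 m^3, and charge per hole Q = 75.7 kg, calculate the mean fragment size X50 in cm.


29.6253 cm

Compute V/Q:
V/Q = 220.4 / 75.7 = 2.911492734
Raise to the power 0.8:
(V/Q)^0.8 = 2.911492734^0.8 = 2.351216217
Multiply by A:
X50 = 12.6 * 2.351216217
= 29.6253 cm


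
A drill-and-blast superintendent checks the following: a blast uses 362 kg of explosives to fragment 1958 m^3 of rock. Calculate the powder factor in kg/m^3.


Powder factor = explosive mass / rock volume
= 362 / 1958
= 0.1849 kg/m^3

0.1849 kg/m^3


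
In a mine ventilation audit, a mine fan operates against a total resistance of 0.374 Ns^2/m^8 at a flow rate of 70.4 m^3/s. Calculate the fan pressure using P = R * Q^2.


1853.6038 Pa

Compute Q^2:
Q^2 = 70.4^2 = 4956.16
Compute pressure:
P = R * Q^2 = 0.374 * 4956.16
= 1853.6038 Pa


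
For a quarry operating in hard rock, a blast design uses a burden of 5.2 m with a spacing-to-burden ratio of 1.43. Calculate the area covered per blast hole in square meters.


38.6672 m^2

First, find the spacing:
Spacing = burden * ratio = 5.2 * 1.43
= 7.436 m
Then, calculate the area:
Area = burden * spacing = 5.2 * 7.436
= 38.6672 m^2


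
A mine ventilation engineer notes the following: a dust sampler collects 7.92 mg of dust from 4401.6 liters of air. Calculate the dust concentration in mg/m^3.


Convert liters to m^3: 1 m^3 = 1000 L
Concentration = mass / volume * 1000
= 7.92 / 4401.6 * 1000
= 0.001799345692 * 1000
= 1.7993 mg/m^3

1.7993 mg/m^3


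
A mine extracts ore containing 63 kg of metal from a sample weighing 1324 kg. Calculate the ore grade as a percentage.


4.7583%

Ore grade = (metal mass / ore mass) * 100
= (63 / 1324) * 100
= 0.04758308157 * 100
= 4.7583%


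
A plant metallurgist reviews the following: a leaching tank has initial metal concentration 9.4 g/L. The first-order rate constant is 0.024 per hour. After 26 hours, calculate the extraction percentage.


46.4203%

Compute the exponent:
-k * t = -0.024 * 26 = -0.624
Remaining concentration:
C = 9.4 * exp(-0.624)
= 9.4 * 0.5357969577
= 5.036491402 g/L
Extracted = 9.4 - 5.036491402 = 4.363508598 g/L
Extraction % = 4.363508598 / 9.4 * 100
= 46.4203%


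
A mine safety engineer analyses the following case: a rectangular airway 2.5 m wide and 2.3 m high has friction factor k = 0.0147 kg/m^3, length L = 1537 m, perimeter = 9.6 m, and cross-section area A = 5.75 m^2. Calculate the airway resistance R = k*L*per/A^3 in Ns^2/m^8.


1.1409 Ns^2/m^8

Compute the numerator:
k * L * per = 0.0147 * 1537 * 9.6
= 216.90144
Compute the denominator:
A^3 = 5.75^3 = 190.109375
Resistance:
R = 216.90144 / 190.109375
= 1.1409 Ns^2/m^8


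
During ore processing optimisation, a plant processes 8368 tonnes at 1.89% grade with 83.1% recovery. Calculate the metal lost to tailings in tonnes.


26.7282 tonnes

Total metal in feed:
= 8368 * 1.89 / 100 = 158.1552 tonnes
Metal recovered:
= 158.1552 * 83.1 / 100 = 131.4269712 tonnes
Metal lost to tailings:
= 158.1552 - 131.4269712
= 26.7282 tonnes


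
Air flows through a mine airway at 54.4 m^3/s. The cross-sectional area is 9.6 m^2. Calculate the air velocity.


Velocity = flow rate / cross-sectional area
= 54.4 / 9.6
= 5.6667 m/s

5.6667 m/s


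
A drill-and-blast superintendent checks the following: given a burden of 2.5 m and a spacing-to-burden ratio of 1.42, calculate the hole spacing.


3.55 m

Spacing = burden * ratio
= 2.5 * 1.42
= 3.55 m


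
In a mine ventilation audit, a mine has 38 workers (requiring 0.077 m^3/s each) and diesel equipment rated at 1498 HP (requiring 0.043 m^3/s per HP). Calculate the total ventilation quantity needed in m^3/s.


Airflow for workers:
Q_people = 38 * 0.077 = 2.926 m^3/s
Airflow for diesel equipment:
Q_diesel = 1498 * 0.043 = 64.414 m^3/s
Total ventilation:
Q_total = 2.926 + 64.414
= 67.34 m^3/s

67.34 m^3/s


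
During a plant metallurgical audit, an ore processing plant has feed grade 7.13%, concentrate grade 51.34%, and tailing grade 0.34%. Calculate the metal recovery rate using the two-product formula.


Using the two-product formula:
R = 100 * c * (f - t) / (f * (c - t))
Numerator = 100 * 51.34 * (7.13 - 0.34)
= 100 * 51.34 * 6.79
= 34859.86
Denominator = 7.13 * (51.34 - 0.34)
= 7.13 * 51.0
= 363.63
R = 34859.86 / 363.63
= 95.8663%

95.8663%


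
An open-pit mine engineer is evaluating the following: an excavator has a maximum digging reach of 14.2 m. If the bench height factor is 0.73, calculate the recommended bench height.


10.366 m

Bench height = reach * factor
= 14.2 * 0.73
= 10.366 m


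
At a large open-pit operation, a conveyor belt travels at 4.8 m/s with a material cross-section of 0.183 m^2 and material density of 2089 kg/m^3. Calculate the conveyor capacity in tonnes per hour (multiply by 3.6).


6605.9194 t/h

Volumetric flow = speed * area
= 4.8 * 0.183 = 0.8784 m^3/s
Mass flow = volumetric * density
= 0.8784 * 2089 = 1834.9776 kg/s
Convert to t/h: multiply by 3.6
Capacity = 1834.9776 * 3.6
= 6605.9194 t/h


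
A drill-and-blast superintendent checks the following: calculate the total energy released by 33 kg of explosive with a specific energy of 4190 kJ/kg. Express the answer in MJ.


138.27 MJ

Energy = mass * specific_energy / 1000
= 33 * 4190 / 1000
= 138270 / 1000
= 138.27 MJ


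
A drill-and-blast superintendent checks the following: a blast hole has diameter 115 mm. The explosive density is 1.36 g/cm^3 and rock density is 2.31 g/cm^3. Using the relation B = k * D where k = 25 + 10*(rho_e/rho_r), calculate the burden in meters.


3.5521 m

First, compute k:
rho_e / rho_r = 1.36 / 2.31 = 0.5887445887
k = 25 + 10 * 0.5887445887 = 30.88744589
Then, compute burden:
B = k * D / 1000 = 30.88744589 * 115 / 1000
= 3552.056277 / 1000
= 3.5521 m


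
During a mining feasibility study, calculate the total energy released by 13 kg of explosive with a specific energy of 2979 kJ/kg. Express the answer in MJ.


38.727 MJ

Energy = mass * specific_energy / 1000
= 13 * 2979 / 1000
= 38727 / 1000
= 38.727 MJ


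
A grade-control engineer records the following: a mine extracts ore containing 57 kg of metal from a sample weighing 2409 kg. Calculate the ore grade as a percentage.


Ore grade = (metal mass / ore mass) * 100
= (57 / 2409) * 100
= 0.02366127024 * 100
= 2.3661%

2.3661%


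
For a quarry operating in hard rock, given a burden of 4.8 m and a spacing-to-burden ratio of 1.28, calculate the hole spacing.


6.144 m

Spacing = burden * ratio
= 4.8 * 1.28
= 6.144 m


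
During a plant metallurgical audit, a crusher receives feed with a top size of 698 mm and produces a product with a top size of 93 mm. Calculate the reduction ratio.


Reduction ratio = feed size / product size
= 698 / 93
= 7.5054

7.5054


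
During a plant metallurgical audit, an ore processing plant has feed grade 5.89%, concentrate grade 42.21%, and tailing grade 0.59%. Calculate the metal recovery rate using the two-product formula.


91.2586%

Using the two-product formula:
R = 100 * c * (f - t) / (f * (c - t))
Numerator = 100 * 42.21 * (5.89 - 0.59)
= 100 * 42.21 * 5.3
= 22371.3
Denominator = 5.89 * (42.21 - 0.59)
= 5.89 * 41.62
= 245.1418
R = 22371.3 / 245.1418
= 91.2586%


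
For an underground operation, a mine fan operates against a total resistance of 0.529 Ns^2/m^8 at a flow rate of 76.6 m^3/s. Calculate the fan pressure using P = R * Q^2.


Compute Q^2:
Q^2 = 76.6^2 = 5867.56
Compute pressure:
P = R * Q^2 = 0.529 * 5867.56
= 3103.9392 Pa

3103.9392 Pa


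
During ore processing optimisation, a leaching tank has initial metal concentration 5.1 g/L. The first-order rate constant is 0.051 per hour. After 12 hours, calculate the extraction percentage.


Compute the exponent:
-k * t = -0.051 * 12 = -0.612
Remaining concentration:
C = 5.1 * exp(-0.612)
= 5.1 * 0.5422652533
= 2.765552792 g/L
Extracted = 5.1 - 2.765552792 = 2.334447208 g/L
Extraction % = 2.334447208 / 5.1 * 100
= 45.7735%

45.7735%


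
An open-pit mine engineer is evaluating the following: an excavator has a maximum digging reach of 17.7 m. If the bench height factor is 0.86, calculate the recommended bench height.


15.222 m

Bench height = reach * factor
= 17.7 * 0.86
= 15.222 m


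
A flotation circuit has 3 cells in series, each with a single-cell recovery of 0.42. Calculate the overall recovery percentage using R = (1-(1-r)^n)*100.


80.4888%

Complement of single-cell recovery:
1 - r = 1 - 0.42 = 0.58
Raise to power n:
(1 - r)^3 = 0.58^3 = 0.195112
Overall recovery:
R = (1 - 0.195112) * 100
= 80.4888%


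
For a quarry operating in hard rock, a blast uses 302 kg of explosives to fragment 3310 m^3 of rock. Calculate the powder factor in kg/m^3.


0.0912 kg/m^3

Powder factor = explosive mass / rock volume
= 302 / 3310
= 0.0912 kg/m^3


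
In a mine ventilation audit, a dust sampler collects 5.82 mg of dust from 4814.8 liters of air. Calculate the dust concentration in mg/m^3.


1.2088 mg/m^3

Convert liters to m^3: 1 m^3 = 1000 L
Concentration = mass / volume * 1000
= 5.82 / 4814.8 * 1000
= 0.00120877295 * 1000
= 1.2088 mg/m^3


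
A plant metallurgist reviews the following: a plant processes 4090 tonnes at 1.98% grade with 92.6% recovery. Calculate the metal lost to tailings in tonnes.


Total metal in feed:
= 4090 * 1.98 / 100 = 80.982 tonnes
Metal recovered:
= 80.982 * 92.6 / 100 = 74.989332 tonnes
Metal lost to tailings:
= 80.982 - 74.989332
= 5.9927 tonnes

5.9927 tonnes


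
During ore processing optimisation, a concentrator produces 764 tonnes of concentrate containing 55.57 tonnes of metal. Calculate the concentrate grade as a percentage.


7.2736%

Grade = (metal in concentrate / concentrate mass) * 100
= (55.57 / 764) * 100
= 0.07273560209 * 100
= 7.2736%


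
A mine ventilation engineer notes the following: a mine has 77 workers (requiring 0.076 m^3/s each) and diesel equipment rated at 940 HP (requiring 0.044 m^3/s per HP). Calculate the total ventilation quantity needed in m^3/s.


47.212 m^3/s

Airflow for workers:
Q_people = 77 * 0.076 = 5.852 m^3/s
Airflow for diesel equipment:
Q_diesel = 940 * 0.044 = 41.36 m^3/s
Total ventilation:
Q_total = 5.852 + 41.36
= 47.212 m^3/s


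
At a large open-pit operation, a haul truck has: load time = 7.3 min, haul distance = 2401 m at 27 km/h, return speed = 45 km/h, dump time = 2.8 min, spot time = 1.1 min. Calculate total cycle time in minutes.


19.7369 min

Convert haul speed to m/min: 27 * 1000/60 = 450 m/min
Haul time = 2401 / 450 = 5.335555556 min
Convert return speed to m/min: 45 * 1000/60 = 750 m/min
Return time = 2401 / 750 = 3.201333333 min
Total cycle time:
= 7.3 + 5.335555556 + 2.8 + 3.201333333 + 1.1
= 19.7369 min


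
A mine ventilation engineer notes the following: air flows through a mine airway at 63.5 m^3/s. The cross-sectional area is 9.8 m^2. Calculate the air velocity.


Velocity = flow rate / cross-sectional area
= 63.5 / 9.8
= 6.4796 m/s

6.4796 m/s


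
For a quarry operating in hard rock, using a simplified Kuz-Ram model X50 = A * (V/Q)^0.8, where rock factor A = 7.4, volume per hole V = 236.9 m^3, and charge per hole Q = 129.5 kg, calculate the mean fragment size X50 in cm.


11.9969 cm

Compute V/Q:
V/Q = 236.9 / 129.5 = 1.829343629
Raise to the power 0.8:
(V/Q)^0.8 = 1.829343629^0.8 = 1.621198652
Multiply by A:
X50 = 7.4 * 1.621198652
= 11.9969 cm


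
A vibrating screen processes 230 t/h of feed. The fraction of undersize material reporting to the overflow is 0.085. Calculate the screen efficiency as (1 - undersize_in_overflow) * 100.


91.5%

Screen efficiency = (1 - fraction of undersize in overflow) * 100
= (1 - 0.085) * 100
= 0.915 * 100
= 91.5%


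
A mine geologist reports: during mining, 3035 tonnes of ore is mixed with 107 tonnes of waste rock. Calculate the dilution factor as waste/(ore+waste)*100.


Total material = ore + waste
= 3035 + 107 = 3142 tonnes
Dilution = waste / total * 100
= 107 / 3142 * 100
= 0.0340547422 * 100
= 3.4055%

3.4055%


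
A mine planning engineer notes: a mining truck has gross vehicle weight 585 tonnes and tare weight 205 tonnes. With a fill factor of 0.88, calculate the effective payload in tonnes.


334.4 tonnes

Maximum payload = gross - tare
= 585 - 205 = 380 tonnes
Effective payload = max payload * fill factor
= 380 * 0.88
= 334.4 tonnes


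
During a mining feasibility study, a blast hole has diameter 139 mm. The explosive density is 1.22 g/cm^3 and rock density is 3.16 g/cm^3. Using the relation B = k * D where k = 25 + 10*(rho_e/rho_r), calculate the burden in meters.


First, compute k:
rho_e / rho_r = 1.22 / 3.16 = 0.3860759494
k = 25 + 10 * 0.3860759494 = 28.86075949
Then, compute burden:
B = k * D / 1000 = 28.86075949 * 139 / 1000
= 4011.64557 / 1000
= 4.0116 m

4.0116 m


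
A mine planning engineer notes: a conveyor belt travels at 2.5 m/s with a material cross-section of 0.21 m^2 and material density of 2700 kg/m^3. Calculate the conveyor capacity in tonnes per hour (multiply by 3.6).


Volumetric flow = speed * area
= 2.5 * 0.21 = 0.525 m^3/s
Mass flow = volumetric * density
= 0.525 * 2700 = 1417.5 kg/s
Convert to t/h: multiply by 3.6
Capacity = 1417.5 * 3.6
= 5103.0 t/h

5103.0 t/h


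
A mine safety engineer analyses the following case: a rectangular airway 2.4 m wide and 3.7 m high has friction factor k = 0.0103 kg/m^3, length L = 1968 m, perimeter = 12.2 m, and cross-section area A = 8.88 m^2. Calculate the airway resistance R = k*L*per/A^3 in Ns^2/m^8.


0.3532 Ns^2/m^8

Compute the numerator:
k * L * per = 0.0103 * 1968 * 12.2
= 247.29888
Compute the denominator:
A^3 = 8.88^3 = 700.227072
Resistance:
R = 247.29888 / 700.227072
= 0.3532 Ns^2/m^8


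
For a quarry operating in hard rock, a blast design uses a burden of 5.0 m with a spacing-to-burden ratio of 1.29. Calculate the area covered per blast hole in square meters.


32.25 m^2

First, find the spacing:
Spacing = burden * ratio = 5.0 * 1.29
= 6.45 m
Then, calculate the area:
Area = burden * spacing = 5.0 * 6.45
= 32.25 m^2


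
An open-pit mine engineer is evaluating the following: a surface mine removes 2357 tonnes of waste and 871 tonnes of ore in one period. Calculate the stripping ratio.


2.7061

Stripping ratio = waste tonnage / ore tonnage
= 2357 / 871
= 2.7061


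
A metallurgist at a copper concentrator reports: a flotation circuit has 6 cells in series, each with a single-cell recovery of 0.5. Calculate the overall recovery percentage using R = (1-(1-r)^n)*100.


98.4375%

Complement of single-cell recovery:
1 - r = 1 - 0.5 = 0.5
Raise to power n:
(1 - r)^6 = 0.5^6 = 0.015625
Overall recovery:
R = (1 - 0.015625) * 100
= 98.4375%


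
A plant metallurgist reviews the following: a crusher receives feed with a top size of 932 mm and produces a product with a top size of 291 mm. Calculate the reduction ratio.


3.2027

Reduction ratio = feed size / product size
= 932 / 291
= 3.2027


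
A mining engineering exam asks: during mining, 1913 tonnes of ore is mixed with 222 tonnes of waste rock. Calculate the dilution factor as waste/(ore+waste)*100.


10.3981%

Total material = ore + waste
= 1913 + 222 = 2135 tonnes
Dilution = waste / total * 100
= 222 / 2135 * 100
= 0.1039812646 * 100
= 10.3981%


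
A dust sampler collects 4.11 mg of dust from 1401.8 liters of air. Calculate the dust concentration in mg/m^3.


Convert liters to m^3: 1 m^3 = 1000 L
Concentration = mass / volume * 1000
= 4.11 / 1401.8 * 1000
= 0.002931944643 * 1000
= 2.9319 mg/m^3

2.9319 mg/m^3


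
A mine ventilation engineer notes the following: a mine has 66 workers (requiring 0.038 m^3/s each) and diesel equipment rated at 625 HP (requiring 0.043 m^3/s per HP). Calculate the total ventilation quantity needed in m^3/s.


Airflow for workers:
Q_people = 66 * 0.038 = 2.508 m^3/s
Airflow for diesel equipment:
Q_diesel = 625 * 0.043 = 26.875 m^3/s
Total ventilation:
Q_total = 2.508 + 26.875
= 29.383 m^3/s

29.383 m^3/s


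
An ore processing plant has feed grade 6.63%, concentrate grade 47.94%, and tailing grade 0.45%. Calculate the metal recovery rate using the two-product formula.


Using the two-product formula:
R = 100 * c * (f - t) / (f * (c - t))
Numerator = 100 * 47.94 * (6.63 - 0.45)
= 100 * 47.94 * 6.18
= 29626.92
Denominator = 6.63 * (47.94 - 0.45)
= 6.63 * 47.49
= 314.8587
R = 29626.92 / 314.8587
= 94.0959%

94.0959%


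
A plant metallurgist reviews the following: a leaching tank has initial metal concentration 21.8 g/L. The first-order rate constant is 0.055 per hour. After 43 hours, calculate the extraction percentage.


Compute the exponent:
-k * t = -0.055 * 43 = -2.365
Remaining concentration:
C = 21.8 * exp(-2.365)
= 21.8 * 0.09394930037
= 2.048094748 g/L
Extracted = 21.8 - 2.048094748 = 19.75190525 g/L
Extraction % = 19.75190525 / 21.8 * 100
= 90.6051%

90.6051%


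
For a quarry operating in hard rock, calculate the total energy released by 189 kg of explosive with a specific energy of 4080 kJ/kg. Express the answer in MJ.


Energy = mass * specific_energy / 1000
= 189 * 4080 / 1000
= 771120 / 1000
= 771.12 MJ

771.12 MJ


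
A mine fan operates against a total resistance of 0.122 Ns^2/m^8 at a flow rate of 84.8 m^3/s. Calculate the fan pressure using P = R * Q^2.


877.3069 Pa

Compute Q^2:
Q^2 = 84.8^2 = 7191.04
Compute pressure:
P = R * Q^2 = 0.122 * 7191.04
= 877.3069 Pa
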